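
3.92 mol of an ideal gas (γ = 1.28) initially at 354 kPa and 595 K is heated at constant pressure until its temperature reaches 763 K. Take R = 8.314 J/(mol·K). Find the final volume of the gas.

V₁ = nRT₁/P₁ = 3.92×8.314×595/354 = 54.8 L.
Isobaric: P stays 354 kPa; V/T = const ⇒ T₂ = 763 K, V₂ = 70.2 L.

70.2 L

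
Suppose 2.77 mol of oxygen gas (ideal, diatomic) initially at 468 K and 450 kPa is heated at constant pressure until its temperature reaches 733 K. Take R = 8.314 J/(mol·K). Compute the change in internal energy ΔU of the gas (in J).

V₁ = nRT₁/P₁ = 2.77×8.314×468/450 = 24.0 L.
Isobaric: P stays 450 kPa; V/T = const ⇒ T₂ = 733 K, V₂ = 37.5 L.
For an ideal gas ΔU = nCvΔT with Cv = (5/2)R = 20.8 J/(mol·K).
ΔU = 2.77×20.8×(733−468) = 15300 J.

15300 J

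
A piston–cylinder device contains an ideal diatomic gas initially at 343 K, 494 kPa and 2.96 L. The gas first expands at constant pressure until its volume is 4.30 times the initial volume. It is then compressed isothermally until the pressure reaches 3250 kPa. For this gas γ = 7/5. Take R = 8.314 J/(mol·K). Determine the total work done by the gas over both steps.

-7020 J

n = P₁V₁/(RT₁) = 494×2.96/(8.314×343) = 0.513 mol.
Step 1 — Isobaric: P stays 494 kPa; V/T = const ⇒ T₂ = 1470 K, V₂ = 12.7 L.
W = PΔV = 494×(12.7−2.96) kPa·L = 4830 J.
ΔU = nCvΔT = 0.513×20.8×(1470−343) = 12100 J.
Q = ΔU + W = nCpΔT = 16900 J.
State after step 1: P = 494 kPa, V = 12.7 L, T = 1470 K.
Step 2 — Isothermal: T stays 1470 K; PV = const ⇒ V₂ = 1.93 L, P₂ = 3250 kPa.
ΔU = 0 (ideal gas, T constant).
W = nRT ln(V₂/V₁) = 0.513×8.314×1470×ln(0.152) = -11800 J.
Q = ΔU + W = -11800 J.
Net over both steps: W = -7020 J, Q = 5040 J, ΔU = 12100 J.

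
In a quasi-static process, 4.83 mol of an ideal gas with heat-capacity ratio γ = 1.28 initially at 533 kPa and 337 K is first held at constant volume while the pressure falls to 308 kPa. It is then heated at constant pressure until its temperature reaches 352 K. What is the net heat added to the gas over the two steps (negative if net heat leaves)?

8470 J

V₁ = nRT₁/P₁ = 4.83×8.314×337/533 = 25.4 L.
Step 1 — Isochoric: V stays 25.4 L; P/T = const ⇒ T₂ = 195 K, P₂ = 308 kPa.
W = 0 (no volume change).
ΔU = nCvΔT = 4.83×29.7×(195−337) = -20400 J.
Q = ΔU = -20400 J.
State after step 1: P = 308 kPa, V = 25.4 L, T = 195 K.
Step 2 — Isobaric: P stays 308 kPa; V/T = const ⇒ T₂ = 352 K, V₂ = 45.9 L.
W = PΔV = 308×(45.9−25.4) kPa·L = 6320 J.
ΔU = nCvΔT = 4.83×29.7×(352−195) = 22600 J.
Q = ΔU + W = nCpΔT = 28900 J.
Net over both steps: W = 6320 J, Q = 8470 J, ΔU = 2150 J.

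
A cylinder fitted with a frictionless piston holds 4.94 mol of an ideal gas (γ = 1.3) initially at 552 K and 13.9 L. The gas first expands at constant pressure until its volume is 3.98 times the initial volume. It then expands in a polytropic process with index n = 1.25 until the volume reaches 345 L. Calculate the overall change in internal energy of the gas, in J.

P₁ = nRT₁/V₁ = 4.94×8.314×552/13.9 = 1630 kPa.
Step 1 — Isobaric: P stays 1630 kPa; V/T = const ⇒ T₂ = 2200 K, V₂ = 55.3 L.
W = PΔV = 1630×(55.3−13.9) kPa·L = 67600 J.
ΔU = nCvΔT = 4.94×27.7×(2200−552) = 225000 J.
Q = ΔU + W = nCpΔT = 293000 J.
State after step 1: P = 1630 kPa, V = 55.3 L, T = 2200 K.
Step 2 — Polytropic n=1.25: T₂ = T₁(V₁/V₂)^(n−1) = 2200×(0.160)^0.25 = 1390 K; P₂ = P₁(V₁/V₂)^n = 166 kPa.
W = (P₁V₁−P₂V₂)/(n−1) = (1630×55.3−166×345)/0.25 = 133000 J.
ΔU = nCvΔT = 4.94×27.7×(1390−2200) = -110000 J.
Q = ΔU + W = 22100 J.
Net over both steps: W = 200000 J, Q = 315000 J, ΔU = 115000 J.

115000 J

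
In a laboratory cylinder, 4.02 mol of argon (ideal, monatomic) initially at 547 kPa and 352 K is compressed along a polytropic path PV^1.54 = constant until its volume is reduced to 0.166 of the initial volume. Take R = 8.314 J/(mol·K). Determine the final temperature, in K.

928 K

V₁ = nRT₁/P₁ = 4.02×8.314×352/547 = 21.5 L.
Polytropic n=1.54: T₂ = T₁(V₁/V₂)^(n−1) = 352×(6.02)^0.54 = 928 K; P₂ = P₁(V₁/V₂)^n = 8690 kPa.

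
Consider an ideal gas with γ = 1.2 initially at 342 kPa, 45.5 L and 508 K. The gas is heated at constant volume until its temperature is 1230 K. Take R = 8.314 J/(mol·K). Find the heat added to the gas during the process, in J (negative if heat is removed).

111000 J

n = P₁V₁/(RT₁) = 342×45.5/(8.314×508) = 3.68 mol.
Isochoric: V stays 45.5 L; P/T = const ⇒ T₂ = 1230 K, P₂ = 828 kPa.
W = 0 (no volume change).
ΔU = nCvΔT = 3.68×41.6×(1230−508) = 111000 J.
Q = ΔU = 111000 J.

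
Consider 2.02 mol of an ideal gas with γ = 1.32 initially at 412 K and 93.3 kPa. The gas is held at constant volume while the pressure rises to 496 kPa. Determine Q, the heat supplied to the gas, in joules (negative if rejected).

V₁ = nRT₁/P₁ = 2.02×8.314×412/93.3 = 74.2 L.
Isochoric: V stays 74.2 L; P/T = const ⇒ T₂ = 2190 K, P₂ = 496 kPa.
W = 0 (no volume change).
ΔU = nCvΔT = 2.02×26.0×(2190−412) = 93300 J.
Q = ΔU = 93300 J.

93300 J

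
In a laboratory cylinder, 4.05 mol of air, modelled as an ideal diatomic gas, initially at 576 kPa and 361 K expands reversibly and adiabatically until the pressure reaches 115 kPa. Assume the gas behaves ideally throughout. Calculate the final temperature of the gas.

228 K

V₁ = nRT₁/P₁ = 4.05×8.314×361/576 = 21.1 L.
Adiabatic: T₂/T₁ = (P₂/P₁)^((γ−1)/γ) ⇒ T₂ = 361×(0.200)^0.286 = 228 K; V₂ = 66.7 L.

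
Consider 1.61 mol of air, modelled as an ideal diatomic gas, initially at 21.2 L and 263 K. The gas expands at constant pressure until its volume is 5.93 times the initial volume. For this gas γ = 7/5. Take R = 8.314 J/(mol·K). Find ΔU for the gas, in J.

P₁ = nRT₁/V₁ = 1.61×8.314×263/21.2 = 166 kPa.
Isobaric: P stays 166 kPa; V/T = const ⇒ T₂ = 1560 K, V₂ = 126 L.
For an ideal gas ΔU = nCvΔT with Cv = (5/2)R = 20.8 J/(mol·K).
ΔU = 1.61×20.8×(1560−263) = 43400 J.

43400 J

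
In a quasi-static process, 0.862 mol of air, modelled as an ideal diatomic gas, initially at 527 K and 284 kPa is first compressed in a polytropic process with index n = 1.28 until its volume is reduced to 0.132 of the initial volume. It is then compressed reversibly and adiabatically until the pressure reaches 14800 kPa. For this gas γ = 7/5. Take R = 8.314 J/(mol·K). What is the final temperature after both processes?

V₁ = nRT₁/P₁ = 0.862×8.314×527/284 = 13.3 L.
Step 1 — Polytropic n=1.28: T₂ = T₁(V₁/V₂)^(n−1) = 527×(7.58)^0.28 = 929 K; P₂ = P₁(V₁/V₂)^n = 3790 kPa.
W = (P₁V₁−P₂V₂)/(n−1) = (284×13.3−3790×1.76)/0.28 = -10300 J.
ΔU = nCvΔT = 0.862×20.8×(929−527) = 7200 J.
Q = ΔU + W = -3090 J.
State after step 1: P = 3790 kPa, V = 1.76 L, T = 929 K.
Step 2 — Adiabatic: T₂/T₁ = (P₂/P₁)^((γ−1)/γ) ⇒ T₂ = 929×(3.90)^0.286 = 1370 K; V₂ = 0.664 L.
ΔU = nCvΔT = 0.862×20.8×(1370−929) = 7910 J.
Q = 0 for an adiabatic process, so W = −ΔU = -7910 J.
Net over both steps: W = -18200 J, Q = -3090 J, ΔU = 15100 J.

1370 K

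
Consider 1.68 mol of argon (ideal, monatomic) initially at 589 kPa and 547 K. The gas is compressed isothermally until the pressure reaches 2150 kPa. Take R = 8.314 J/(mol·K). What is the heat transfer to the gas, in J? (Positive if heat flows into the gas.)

-9890 J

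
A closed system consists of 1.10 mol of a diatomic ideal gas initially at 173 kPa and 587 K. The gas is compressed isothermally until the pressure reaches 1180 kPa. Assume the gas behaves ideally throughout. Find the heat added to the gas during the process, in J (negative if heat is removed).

-10300 J

V₁ = nRT₁/P₁ = 1.10×8.314×587/173 = 31.0 L.
Isothermal: T stays 587 K; PV = const ⇒ V₂ = 4.55 L, P₂ = 1180 kPa.
ΔU = 0 (ideal gas, T constant).
W = nRT ln(V₂/V₁) = 1.10×8.314×587×ln(0.147) = -10300 J.
Q = ΔU + W = -10300 J.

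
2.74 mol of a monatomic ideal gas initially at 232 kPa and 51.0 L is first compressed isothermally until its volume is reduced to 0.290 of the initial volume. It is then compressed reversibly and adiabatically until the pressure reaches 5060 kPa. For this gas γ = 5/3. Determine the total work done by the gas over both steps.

T₁ = P₁V₁/(nR) = 232×51.0/(2.74×8.314) = 519 K.
Step 1 — Isothermal: T stays 519 K; PV = const ⇒ V₂ = 14.8 L, P₂ = 800 kPa.
ΔU = 0 (ideal gas, T constant).
W = nRT ln(V₂/V₁) = 2.74×8.314×519×ln(0.290) = -14600 J.
Q = ΔU + W = -14600 J.
State after step 1: P = 800 kPa, V = 14.8 L, T = 519 K.
Step 2 — Adiabatic: T₂/T₁ = (P₂/P₁)^((γ−1)/γ) ⇒ T₂ = 519×(6.33)^0.400 = 1090 K; V₂ = 4.89 L.
ΔU = nCvΔT = 2.74×12.5×(1090−519) = 19400 J.
Q = 0 for an adiabatic process, so W = −ΔU = -19400 J.
Net over both steps: W = -34000 J, Q = -14600 J, ΔU = 19400 J.

-34000 J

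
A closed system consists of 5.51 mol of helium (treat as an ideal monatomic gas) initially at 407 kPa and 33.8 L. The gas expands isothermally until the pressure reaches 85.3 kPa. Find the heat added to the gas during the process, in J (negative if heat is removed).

21500 J

T₁ = P₁V₁/(nR) = 407×33.8/(5.51×8.314) = 300 K.
Isothermal: T stays 300 K; PV = const ⇒ V₂ = 161 L, P₂ = 85.3 kPa.
ΔU = 0 (ideal gas, T constant).
W = nRT ln(V₂/V₁) = 5.51×8.314×300×ln(4.77) = 21500 J.
Q = ΔU + W = 21500 J.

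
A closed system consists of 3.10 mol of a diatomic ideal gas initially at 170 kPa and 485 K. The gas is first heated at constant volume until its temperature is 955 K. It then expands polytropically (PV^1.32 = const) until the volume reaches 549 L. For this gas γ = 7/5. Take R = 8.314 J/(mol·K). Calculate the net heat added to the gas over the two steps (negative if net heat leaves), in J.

37600 J

V₁ = nRT₁/P₁ = 3.10×8.314×485/170 = 73.5 L.
Step 1 — Isochoric: V stays 73.5 L; P/T = const ⇒ T₂ = 955 K, P₂ = 335 kPa.
W = 0 (no volume change).
ΔU = nCvΔT = 3.10×20.8×(955−485) = 30300 J.
Q = ΔU = 30300 J.
State after step 1: P = 335 kPa, V = 73.5 L, T = 955 K.
Step 2 — Polytropic n=1.32: T₂ = T₁(V₁/V₂)^(n−1) = 955×(0.134)^0.32 = 502 K; P₂ = P₁(V₁/V₂)^n = 23.6 kPa.
W = (P₁V₁−P₂V₂)/(n−1) = (335×73.5−23.6×549)/0.32 = 36500 J.
ΔU = nCvΔT = 3.10×20.8×(502−955) = -29200 J.
Q = ΔU + W = 7300 J.
Net over both steps: W = 36500 J, Q = 37600 J, ΔU = 1090 J.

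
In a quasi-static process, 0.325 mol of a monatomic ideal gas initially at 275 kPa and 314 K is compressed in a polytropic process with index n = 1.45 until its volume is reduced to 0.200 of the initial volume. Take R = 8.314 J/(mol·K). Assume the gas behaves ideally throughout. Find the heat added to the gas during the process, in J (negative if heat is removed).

-651 J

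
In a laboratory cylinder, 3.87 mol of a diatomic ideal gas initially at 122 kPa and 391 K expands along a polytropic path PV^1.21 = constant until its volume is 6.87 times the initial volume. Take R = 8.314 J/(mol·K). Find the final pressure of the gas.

11.8 kPa

V₁ = nRT₁/P₁ = 3.87×8.314×391/122 = 103 L.
Polytropic n=1.21: T₂ = T₁(V₁/V₂)^(n−1) = 391×(0.146)^0.21 = 261 K; P₂ = P₁(V₁/V₂)^n = 11.8 kPa.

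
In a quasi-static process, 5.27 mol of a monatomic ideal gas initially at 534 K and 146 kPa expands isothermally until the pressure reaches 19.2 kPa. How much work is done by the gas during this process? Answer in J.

47500 J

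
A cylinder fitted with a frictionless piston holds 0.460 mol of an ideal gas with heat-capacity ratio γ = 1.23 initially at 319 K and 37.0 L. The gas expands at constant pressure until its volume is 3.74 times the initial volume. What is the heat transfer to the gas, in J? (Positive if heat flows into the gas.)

P₁ = nRT₁/V₁ = 0.460×8.314×319/37.0 = 33.0 kPa.
Isobaric: P stays 33.0 kPa; V/T = const ⇒ T₂ = 1190 K, V₂ = 138 L.
W = PΔV = 33.0×(138−37.0) kPa·L = 3340 J.
ΔU = nCvΔT = 0.460×36.1×(1190−319) = 14500 J.
Q = ΔU + W = nCpΔT = 17900 J.

17900 J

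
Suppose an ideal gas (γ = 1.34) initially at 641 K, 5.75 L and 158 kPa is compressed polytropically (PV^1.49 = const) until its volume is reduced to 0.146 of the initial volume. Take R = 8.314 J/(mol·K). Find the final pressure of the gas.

2780 kPa

Polytropic n=1.49: T₂ = T₁(V₁/V₂)^(n−1) = 641×(6.85)^0.49 = 1650 K; P₂ = P₁(V₁/V₂)^n = 2780 kPa.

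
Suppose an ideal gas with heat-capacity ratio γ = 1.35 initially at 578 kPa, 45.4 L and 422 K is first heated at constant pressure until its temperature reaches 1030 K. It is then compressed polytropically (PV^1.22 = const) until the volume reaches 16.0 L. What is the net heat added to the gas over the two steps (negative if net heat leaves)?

88400 J

n = P₁V₁/(RT₁) = 578×45.4/(8.314×422) = 7.48 mol.
Step 1 — Isobaric: P stays 578 kPa; V/T = const ⇒ T₂ = 1030 K, V₂ = 111 L.
W = PΔV = 578×(111−45.4) kPa·L = 37800 J.
ΔU = nCvΔT = 7.48×23.8×(1030−422) = 108000 J.
Q = ΔU + W = nCpΔT = 146000 J.
State after step 1: P = 578 kPa, V = 111 L, T = 1030 K.
Step 2 — Polytropic n=1.22: T₂ = T₁(V₁/V₂)^(n−1) = 1030×(6.93)^0.22 = 1580 K; P₂ = P₁(V₁/V₂)^n = 6130 kPa.
W = (P₁V₁−P₂V₂)/(n−1) = (578×111−6130×16.0)/0.22 = -155000 J.
ΔU = nCvΔT = 7.48×23.8×(1580−1030) = 97100 J.
Q = ΔU + W = -57400 J.
Net over both steps: W = -117000 J, Q = 88400 J, ΔU = 205000 J.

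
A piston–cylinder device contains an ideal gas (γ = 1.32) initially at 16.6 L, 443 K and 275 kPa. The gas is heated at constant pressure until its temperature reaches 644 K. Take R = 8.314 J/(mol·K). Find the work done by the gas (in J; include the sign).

n = P₁V₁/(RT₁) = 275×16.6/(8.314×443) = 1.24 mol.
Isobaric: P stays 275 kPa; V/T = const ⇒ T₂ = 644 K, V₂ = 24.1 L.
W = PΔV = 275×(24.1−16.6) kPa·L = 2070 J.

2070 J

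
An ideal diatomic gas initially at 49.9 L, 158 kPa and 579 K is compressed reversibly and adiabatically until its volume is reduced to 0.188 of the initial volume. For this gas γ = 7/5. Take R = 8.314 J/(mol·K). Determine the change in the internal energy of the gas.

n = P₁V₁/(RT₁) = 158×49.9/(8.314×579) = 1.64 mol.
Adiabatic: TV^(γ−1) = const ⇒ T₂ = 579×(5.32)^0.400 = 1130 K; PV^γ = const ⇒ P₂ = 1640 kPa.
For an ideal gas ΔU = nCvΔT with Cv = (5/2)R = 20.8 J/(mol·K).
ΔU = 1.64×20.8×(1130−579) = 18800 J.

18800 J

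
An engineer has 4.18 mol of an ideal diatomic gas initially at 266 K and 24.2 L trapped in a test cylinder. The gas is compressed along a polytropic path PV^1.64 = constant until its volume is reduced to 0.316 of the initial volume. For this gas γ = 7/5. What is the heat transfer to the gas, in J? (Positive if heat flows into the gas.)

P₁ = nRT₁/V₁ = 4.18×8.314×266/24.2 = 382 kPa.
Polytropic n=1.64: T₂ = T₁(V₁/V₂)^(n−1) = 266×(3.16)^0.64 = 556 K; P₂ = P₁(V₁/V₂)^n = 2530 kPa.
W = (P₁V₁−P₂V₂)/(n−1) = (382×24.2−2530×7.65)/0.64 = -15700 J.
ΔU = nCvΔT = 4.18×20.8×(556−266) = 25200 J.
Q = ΔU + W = 9450 J.

9450 J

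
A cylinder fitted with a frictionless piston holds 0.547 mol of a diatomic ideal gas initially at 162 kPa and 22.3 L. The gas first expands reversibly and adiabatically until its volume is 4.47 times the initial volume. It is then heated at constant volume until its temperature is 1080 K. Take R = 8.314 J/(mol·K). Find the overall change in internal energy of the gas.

3250 J

T₁ = P₁V₁/(nR) = 162×22.3/(0.547×8.314) = 794 K.
Step 1 — Adiabatic: TV^(γ−1) = const ⇒ T₂ = 794×(0.224)^0.400 = 436 K; PV^γ = const ⇒ P₂ = 19.9 kPa.
ΔU = nCvΔT = 0.547×20.8×(436−794) = -4070 J.
Q = 0 for an adiabatic process, so W = −ΔU = 4070 J.
State after step 1: P = 19.9 kPa, V = 99.7 L, T = 436 K.
Step 2 — Isochoric: V stays 99.7 L; P/T = const ⇒ T₂ = 1080 K, P₂ = 49.3 kPa.
W = 0 (no volume change).
ΔU = nCvΔT = 0.547×20.8×(1080−436) = 7320 J.
Q = ΔU = 7320 J.
Net over both steps: W = 4070 J, Q = 7320 J, ΔU = 3250 J.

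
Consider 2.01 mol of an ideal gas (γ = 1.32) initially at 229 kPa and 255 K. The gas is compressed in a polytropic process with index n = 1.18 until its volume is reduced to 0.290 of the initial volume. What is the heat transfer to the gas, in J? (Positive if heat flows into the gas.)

V₁ = nRT₁/P₁ = 2.01×8.314×255/229 = 18.6 L.
Polytropic n=1.18: T₂ = T₁(V₁/V₂)^(n−1) = 255×(3.45)^0.18 = 319 K; P₂ = P₁(V₁/V₂)^n = 987 kPa.
W = (P₁V₁−P₂V₂)/(n−1) = (229×18.6−987×5.40)/0.18 = -5910 J.
ΔU = nCvΔT = 2.01×26.0×(319−255) = 3320 J.
Q = ΔU + W = -2590 J.

-2590 J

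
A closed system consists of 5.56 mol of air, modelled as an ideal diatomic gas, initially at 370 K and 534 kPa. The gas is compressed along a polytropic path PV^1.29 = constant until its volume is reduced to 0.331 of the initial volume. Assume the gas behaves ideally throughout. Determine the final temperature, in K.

510 K

V₁ = nRT₁/P₁ = 5.56×8.314×370/534 = 32.0 L.
Polytropic n=1.29: T₂ = T₁(V₁/V₂)^(n−1) = 370×(3.02)^0.29 = 510 K; P₂ = P₁(V₁/V₂)^n = 2220 kPa.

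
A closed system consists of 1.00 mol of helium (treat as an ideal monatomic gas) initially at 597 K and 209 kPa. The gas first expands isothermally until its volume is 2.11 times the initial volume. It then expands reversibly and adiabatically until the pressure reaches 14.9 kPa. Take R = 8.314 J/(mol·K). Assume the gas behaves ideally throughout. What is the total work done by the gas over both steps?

V₁ = nRT₁/P₁ = 1.00×8.314×597/209 = 23.7 L.
Step 1 — Isothermal: T stays 597 K; PV = const ⇒ V₂ = 50.1 L, P₂ = 99.1 kPa.
ΔU = 0 (ideal gas, T constant).
W = nRT ln(V₂/V₁) = 1.00×8.314×597×ln(2.11) = 3710 J.
Q = ΔU + W = 3710 J.
State after step 1: P = 99.1 kPa, V = 50.1 L, T = 597 K.
Step 2 — Adiabatic: T₂/T₁ = (P₂/P₁)^((γ−1)/γ) ⇒ T₂ = 597×(0.150)^0.400 = 280 K; V₂ = 156 L.
ΔU = nCvΔT = 1.00×12.5×(280−597) = -3960 J.
Q = 0 for an adiabatic process, so W = −ΔU = 3960 J.
Net over both steps: W = 7660 J, Q = 3710 J, ΔU = -3960 J.

7660 J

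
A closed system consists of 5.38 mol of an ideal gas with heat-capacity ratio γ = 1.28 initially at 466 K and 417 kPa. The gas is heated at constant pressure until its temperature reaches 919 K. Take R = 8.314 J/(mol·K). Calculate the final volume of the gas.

V₁ = nRT₁/P₁ = 5.38×8.314×466/417 = 50.0 L.
Isobaric: P stays 417 kPa; V/T = const ⇒ T₂ = 919 K, V₂ = 98.6 L.

98.6 L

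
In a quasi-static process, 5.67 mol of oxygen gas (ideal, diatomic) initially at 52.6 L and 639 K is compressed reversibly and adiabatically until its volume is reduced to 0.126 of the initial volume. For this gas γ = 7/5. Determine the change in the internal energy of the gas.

97200 J

P₁ = nRT₁/V₁ = 5.67×8.314×639/52.6 = 573 kPa.
Adiabatic: TV^(γ−1) = const ⇒ T₂ = 639×(7.94)^0.400 = 1460 K; PV^γ = const ⇒ P₂ = 10400 kPa.
For an ideal gas ΔU = nCvΔT with Cv = (5/2)R = 20.8 J/(mol·K).
ΔU = 5.67×20.8×(1460−639) = 97200 J.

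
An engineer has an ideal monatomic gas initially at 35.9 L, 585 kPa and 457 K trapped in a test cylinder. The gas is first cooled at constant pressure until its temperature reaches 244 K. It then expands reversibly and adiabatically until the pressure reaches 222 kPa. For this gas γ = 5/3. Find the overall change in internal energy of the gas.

n = P₁V₁/(RT₁) = 585×35.9/(8.314×457) = 5.53 mol.
Step 1 — Isobaric: P stays 585 kPa; V/T = const ⇒ T₂ = 244 K, V₂ = 19.2 L.
W = PΔV = 585×(19.2−35.9) kPa·L = -9790 J.
ΔU = nCvΔT = 5.53×12.5×(244−457) = -14700 J.
Q = ΔU + W = nCpΔT = -24500 J.
State after step 1: P = 585 kPa, V = 19.2 L, T = 244 K.
Step 2 — Adiabatic: T₂/T₁ = (P₂/P₁)^((γ−1)/γ) ⇒ T₂ = 244×(0.379)^0.400 = 166 K; V₂ = 34.3 L.
ΔU = nCvΔT = 5.53×12.5×(166−244) = -5400 J.
Q = 0 for an adiabatic process, so W = −ΔU = 5400 J.
Net over both steps: W = -4380 J, Q = -24500 J, ΔU = -20100 J.

-20100 J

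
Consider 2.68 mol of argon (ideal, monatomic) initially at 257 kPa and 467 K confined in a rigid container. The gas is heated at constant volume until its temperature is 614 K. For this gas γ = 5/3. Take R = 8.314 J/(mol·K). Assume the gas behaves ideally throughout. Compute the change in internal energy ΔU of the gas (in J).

4910 J

V₁ = nRT₁/P₁ = 2.68×8.314×467/257 = 40.5 L.
Isochoric: V stays 40.5 L; P/T = const ⇒ T₂ = 614 K, P₂ = 338 kPa.
For an ideal gas ΔU = nCvΔT with Cv = (3/2)R = 12.5 J/(mol·K).
ΔU = 2.68×12.5×(614−467) = 4910 J.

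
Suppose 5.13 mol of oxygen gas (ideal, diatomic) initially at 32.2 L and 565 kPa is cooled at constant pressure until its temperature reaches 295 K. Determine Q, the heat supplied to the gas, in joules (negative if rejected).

T₁ = P₁V₁/(nR) = 565×32.2/(5.13×8.314) = 427 K.
Isobaric: P stays 565 kPa; V/T = const ⇒ T₂ = 295 K, V₂ = 22.3 L.
W = PΔV = 565×(22.3−32.2) kPa·L = -5610 J.
ΔU = nCvΔT = 5.13×20.8×(295−427) = -14000 J.
Q = ΔU + W = nCpΔT = -19600 J.

-19600 J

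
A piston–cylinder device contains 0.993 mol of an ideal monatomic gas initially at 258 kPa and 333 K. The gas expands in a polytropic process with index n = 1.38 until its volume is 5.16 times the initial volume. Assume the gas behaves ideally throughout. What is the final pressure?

26.8 kPa

V₁ = nRT₁/P₁ = 0.993×8.314×333/258 = 10.7 L.
Polytropic n=1.38: T₂ = T₁(V₁/V₂)^(n−1) = 333×(0.194)^0.38 = 178 K; P₂ = P₁(V₁/V₂)^n = 26.8 kPa.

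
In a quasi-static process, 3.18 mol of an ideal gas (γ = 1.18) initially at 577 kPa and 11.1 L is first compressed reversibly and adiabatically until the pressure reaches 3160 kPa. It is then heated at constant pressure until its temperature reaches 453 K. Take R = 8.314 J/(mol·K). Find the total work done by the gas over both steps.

-6860 J

T₁ = P₁V₁/(nR) = 577×11.1/(3.18×8.314) = 242 K.
Step 1 — Adiabatic: T₂/T₁ = (P₂/P₁)^((γ−1)/γ) ⇒ T₂ = 242×(5.48)^0.153 = 314 K; V₂ = 2.63 L.
ΔU = nCvΔT = 3.18×46.2×(314−242) = 10500 J.
Q = 0 for an adiabatic process, so W = −ΔU = -10500 J.
State after step 1: P = 3160 kPa, V = 2.63 L, T = 314 K.
Step 2 — Isobaric: P stays 3160 kPa; V/T = const ⇒ T₂ = 453 K, V₂ = 3.79 L.
W = PΔV = 3160×(3.79−2.63) kPa·L = 3680 J.
ΔU = nCvΔT = 3.18×46.2×(453−314) = 20400 J.
Q = ΔU + W = nCpΔT = 24100 J.
Net over both steps: W = -6860 J, Q = 24100 J, ΔU = 31000 J.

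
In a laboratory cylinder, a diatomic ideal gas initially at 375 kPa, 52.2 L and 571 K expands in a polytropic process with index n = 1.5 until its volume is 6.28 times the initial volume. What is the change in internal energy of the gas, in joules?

-29400 J

n = P₁V₁/(RT₁) = 375×52.2/(8.314×571) = 4.12 mol.
Polytropic n=1.5: T₂ = T₁(V₁/V₂)^(n−1) = 571×(0.159)^0.50 = 228 K; P₂ = P₁(V₁/V₂)^n = 23.8 kPa.
For an ideal gas ΔU = nCvΔT with Cv = (5/2)R = 20.8 J/(mol·K).
ΔU = 4.12×20.8×(228−571) = -29400 J.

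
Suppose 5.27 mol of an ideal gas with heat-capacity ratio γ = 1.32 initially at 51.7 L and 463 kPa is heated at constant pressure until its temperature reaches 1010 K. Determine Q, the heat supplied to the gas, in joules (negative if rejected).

83800 J

T₁ = P₁V₁/(nR) = 463×51.7/(5.27×8.314) = 546 K.
Isobaric: P stays 463 kPa; V/T = const ⇒ T₂ = 1010 K, V₂ = 95.6 L.
W = PΔV = 463×(95.6−51.7) kPa·L = 20300 J.
ΔU = nCvΔT = 5.27×26.0×(1010−546) = 63500 J.
Q = ΔU + W = nCpΔT = 83800 J.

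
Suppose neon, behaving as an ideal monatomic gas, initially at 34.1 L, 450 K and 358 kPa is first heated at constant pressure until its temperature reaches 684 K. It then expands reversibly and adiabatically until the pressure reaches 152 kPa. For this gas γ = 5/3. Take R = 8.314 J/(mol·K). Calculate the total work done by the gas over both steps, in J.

n = P₁V₁/(RT₁) = 358×34.1/(8.314×450) = 3.26 mol.
Step 1 — Isobaric: P stays 358 kPa; V/T = const ⇒ T₂ = 684 K, V₂ = 51.8 L.
W = PΔV = 358×(51.8−34.1) kPa·L = 6350 J.
ΔU = nCvΔT = 3.26×12.5×(684−450) = 9520 J.
Q = ΔU + W = nCpΔT = 15900 J.
State after step 1: P = 358 kPa, V = 51.8 L, T = 684 K.
Step 2 — Adiabatic: T₂/T₁ = (P₂/P₁)^((γ−1)/γ) ⇒ T₂ = 684×(0.425)^0.400 = 486 K; V₂ = 86.7 L.
ΔU = nCvΔT = 3.26×12.5×(486−684) = -8080 J.
Q = 0 for an adiabatic process, so W = −ΔU = 8080 J.
Net over both steps: W = 14400 J, Q = 15900 J, ΔU = 1450 J.

14400 J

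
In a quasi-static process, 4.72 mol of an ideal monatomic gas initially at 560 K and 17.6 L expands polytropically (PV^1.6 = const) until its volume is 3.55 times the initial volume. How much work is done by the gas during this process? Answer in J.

P₁ = nRT₁/V₁ = 4.72×8.314×560/17.6 = 1250 kPa.
Polytropic n=1.6: T₂ = T₁(V₁/V₂)^(n−1) = 560×(0.282)^0.60 = 262 K; P₂ = P₁(V₁/V₂)^n = 164 kPa.
W = (P₁V₁−P₂V₂)/(n−1) = (1250×17.6−164×62.5)/0.60 = 19500 J.

19500 J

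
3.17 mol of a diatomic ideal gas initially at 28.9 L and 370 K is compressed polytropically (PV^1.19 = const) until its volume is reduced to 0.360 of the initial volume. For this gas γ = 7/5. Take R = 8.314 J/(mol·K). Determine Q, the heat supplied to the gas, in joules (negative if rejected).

-5770 J

P₁ = nRT₁/V₁ = 3.17×8.314×370/28.9 = 337 kPa.
Polytropic n=1.19: T₂ = T₁(V₁/V₂)^(n−1) = 370×(2.78)^0.19 = 449 K; P₂ = P₁(V₁/V₂)^n = 1140 kPa.
W = (P₁V₁−P₂V₂)/(n−1) = (337×28.9−1140×10.4)/0.19 = -11000 J.
ΔU = nCvΔT = 3.17×20.8×(449−370) = 5220 J.
Q = ΔU + W = -5770 J.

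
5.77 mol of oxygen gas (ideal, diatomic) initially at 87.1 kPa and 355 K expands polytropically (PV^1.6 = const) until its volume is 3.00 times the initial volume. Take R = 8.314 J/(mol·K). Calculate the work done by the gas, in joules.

V₁ = nRT₁/P₁ = 5.77×8.314×355/87.1 = 196 L.
Polytropic n=1.6: T₂ = T₁(V₁/V₂)^(n−1) = 355×(0.333)^0.60 = 184 K; P₂ = P₁(V₁/V₂)^n = 15.0 kPa.
W = (P₁V₁−P₂V₂)/(n−1) = (87.1×196−15.0×587)/0.60 = 13700 J.

13700 J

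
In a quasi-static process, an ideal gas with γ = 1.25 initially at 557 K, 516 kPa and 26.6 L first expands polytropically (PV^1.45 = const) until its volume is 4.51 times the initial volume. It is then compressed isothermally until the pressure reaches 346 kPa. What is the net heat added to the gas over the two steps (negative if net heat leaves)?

-24400 J

n = P₁V₁/(RT₁) = 516×26.6/(8.314×557) = 2.96 mol.
Step 1 — Polytropic n=1.45: T₂ = T₁(V₁/V₂)^(n−1) = 557×(0.222)^0.45 = 283 K; P₂ = P₁(V₁/V₂)^n = 58.1 kPa.
W = (P₁V₁−P₂V₂)/(n−1) = (516×26.6−58.1×120)/0.45 = 15000 J.
ΔU = nCvΔT = 2.96×33.3×(283−557) = -27000 J.
Q = ΔU + W = -12000 J.
State after step 1: P = 58.1 kPa, V = 120 L, T = 283 K.
Step 2 — Isothermal: T stays 283 K; PV = const ⇒ V₂ = 20.1 L, P₂ = 346 kPa.
ΔU = 0 (ideal gas, T constant).
W = nRT ln(V₂/V₁) = 2.96×8.314×283×ln(0.168) = -12400 J.
Q = ΔU + W = -12400 J.
Net over both steps: W = 2580 J, Q = -24400 J, ΔU = -27000 J.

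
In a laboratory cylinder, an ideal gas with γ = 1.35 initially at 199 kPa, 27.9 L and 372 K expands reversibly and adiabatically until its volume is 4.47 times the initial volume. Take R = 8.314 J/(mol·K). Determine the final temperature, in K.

Adiabatic: TV^(γ−1) = const ⇒ T₂ = 372×(0.224)^0.350 = 220 K; PV^γ = const ⇒ P₂ = 26.4 kPa.

220 K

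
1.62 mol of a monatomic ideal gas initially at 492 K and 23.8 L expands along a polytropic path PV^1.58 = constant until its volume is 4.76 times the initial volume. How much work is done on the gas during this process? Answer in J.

P₁ = nRT₁/V₁ = 1.62×8.314×492/23.8 = 278 kPa.
Polytropic n=1.58: T₂ = T₁(V₁/V₂)^(n−1) = 492×(0.210)^0.58 = 199 K; P₂ = P₁(V₁/V₂)^n = 23.7 kPa.
W = (P₁V₁−P₂V₂)/(n−1) = (278×23.8−23.7×113)/0.58 = 6800 J.
Work done on the gas = −W_by = -6800 J.

-6800 J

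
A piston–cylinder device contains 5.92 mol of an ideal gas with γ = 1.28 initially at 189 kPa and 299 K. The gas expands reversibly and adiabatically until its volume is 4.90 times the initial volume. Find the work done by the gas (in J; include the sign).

V₁ = nRT₁/P₁ = 5.92×8.314×299/189 = 77.9 L.
Adiabatic: TV^(γ−1) = const ⇒ T₂ = 299×(0.204)^0.280 = 192 K; PV^γ = const ⇒ P₂ = 24.7 kPa.
ΔU = nCvΔT = 5.92×29.7×(192−299) = -18900 J.
Q = 0 for an adiabatic process, so W = −ΔU = 18900 J.

18900 J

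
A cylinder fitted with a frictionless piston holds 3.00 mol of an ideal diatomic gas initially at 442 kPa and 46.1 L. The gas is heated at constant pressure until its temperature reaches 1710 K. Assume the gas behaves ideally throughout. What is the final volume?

T₁ = P₁V₁/(nR) = 442×46.1/(3.00×8.314) = 817 K.
Isobaric: P stays 442 kPa; V/T = const ⇒ T₂ = 1710 K, V₂ = 96.5 L.

96.5 L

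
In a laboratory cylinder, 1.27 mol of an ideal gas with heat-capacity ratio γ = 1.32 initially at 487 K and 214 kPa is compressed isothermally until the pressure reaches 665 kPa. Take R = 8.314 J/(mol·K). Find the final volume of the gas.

7.73 L

V₁ = nRT₁/P₁ = 1.27×8.314×487/214 = 24.0 L.
Isothermal: T stays 487 K; PV = const ⇒ V₂ = 7.73 L, P₂ = 665 kPa.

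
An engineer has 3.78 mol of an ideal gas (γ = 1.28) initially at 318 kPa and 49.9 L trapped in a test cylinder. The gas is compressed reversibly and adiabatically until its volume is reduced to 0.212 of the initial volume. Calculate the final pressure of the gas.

2320 kPa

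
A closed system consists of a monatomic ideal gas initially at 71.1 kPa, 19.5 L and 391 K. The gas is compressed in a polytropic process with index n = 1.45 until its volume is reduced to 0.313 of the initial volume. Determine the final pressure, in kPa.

383 kPa

Polytropic n=1.45: T₂ = T₁(V₁/V₂)^(n−1) = 391×(3.19)^0.45 = 659 K; P₂ = P₁(V₁/V₂)^n = 383 kPa.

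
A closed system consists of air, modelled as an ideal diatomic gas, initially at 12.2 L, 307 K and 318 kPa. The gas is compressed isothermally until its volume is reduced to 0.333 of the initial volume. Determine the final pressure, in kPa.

955 kPa

Isothermal: T stays 307 K; PV = const ⇒ V₂ = 4.06 L, P₂ = 955 kPa.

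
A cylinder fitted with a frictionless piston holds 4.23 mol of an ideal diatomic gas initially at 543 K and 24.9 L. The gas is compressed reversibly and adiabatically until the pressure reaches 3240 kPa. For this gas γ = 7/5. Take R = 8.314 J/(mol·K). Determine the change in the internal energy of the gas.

P₁ = nRT₁/V₁ = 4.23×8.314×543/24.9 = 767 kPa.
Adiabatic: T₂/T₁ = (P₂/P₁)^((γ−1)/γ) ⇒ T₂ = 543×(4.22)^0.286 = 820 K; V₂ = 8.90 L.
For an ideal gas ΔU = nCvΔT with Cv = (5/2)R = 20.8 J/(mol·K).
ΔU = 4.23×20.8×(820−543) = 24300 J.

24300 J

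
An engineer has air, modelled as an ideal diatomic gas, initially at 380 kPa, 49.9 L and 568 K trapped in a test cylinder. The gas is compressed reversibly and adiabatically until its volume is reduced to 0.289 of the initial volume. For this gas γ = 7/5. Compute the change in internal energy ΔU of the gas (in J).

n = P₁V₁/(RT₁) = 380×49.9/(8.314×568) = 4.02 mol.
Adiabatic: TV^(γ−1) = const ⇒ T₂ = 568×(3.46)^0.400 = 933 K; PV^γ = const ⇒ P₂ = 2160 kPa.
For an ideal gas ΔU = nCvΔT with Cv = (5/2)R = 20.8 J/(mol·K).
ΔU = 4.02×20.8×(933−568) = 30500 J.

30500 J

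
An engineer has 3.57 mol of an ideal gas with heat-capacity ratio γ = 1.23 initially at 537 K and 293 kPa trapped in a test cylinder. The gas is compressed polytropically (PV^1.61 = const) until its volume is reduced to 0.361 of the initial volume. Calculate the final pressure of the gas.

1510 kPa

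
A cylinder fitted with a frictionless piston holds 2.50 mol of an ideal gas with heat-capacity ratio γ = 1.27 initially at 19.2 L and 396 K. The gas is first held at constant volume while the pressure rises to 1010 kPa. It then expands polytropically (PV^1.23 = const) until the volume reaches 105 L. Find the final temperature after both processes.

631 K

P₁ = nRT₁/V₁ = 2.50×8.314×396/19.2 = 429 kPa.
Step 1 — Isochoric: V stays 19.2 L; P/T = const ⇒ T₂ = 933 K, P₂ = 1010 kPa.
W = 0 (no volume change).
ΔU = nCvΔT = 2.50×30.8×(933−396) = 41300 J.
Q = ΔU = 41300 J.
State after step 1: P = 1010 kPa, V = 19.2 L, T = 933 K.
Step 2 — Polytropic n=1.23: T₂ = T₁(V₁/V₂)^(n−1) = 933×(0.183)^0.23 = 631 K; P₂ = P₁(V₁/V₂)^n = 125 kPa.
W = (P₁V₁−P₂V₂)/(n−1) = (1010×19.2−125×105)/0.23 = 27300 J.
ΔU = nCvΔT = 2.50×30.8×(631−933) = -23200 J.
Q = ΔU + W = 4040 J.
Net over both steps: W = 27300 J, Q = 45400 J, ΔU = 18100 J.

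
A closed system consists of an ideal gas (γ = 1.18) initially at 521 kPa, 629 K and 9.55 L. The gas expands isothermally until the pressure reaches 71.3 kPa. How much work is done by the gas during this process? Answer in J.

n = P₁V₁/(RT₁) = 521×9.55/(8.314×629) = 0.951 mol.
Isothermal: T stays 629 K; PV = const ⇒ V₂ = 69.8 L, P₂ = 71.3 kPa.
W = nRT ln(V₂/V₁) = 0.951×8.314×629×ln(7.31) = 9900 J.

9900 J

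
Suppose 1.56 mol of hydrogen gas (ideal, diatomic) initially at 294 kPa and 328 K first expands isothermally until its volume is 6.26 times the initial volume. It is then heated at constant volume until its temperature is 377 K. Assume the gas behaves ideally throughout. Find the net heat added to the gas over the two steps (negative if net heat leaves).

9390 J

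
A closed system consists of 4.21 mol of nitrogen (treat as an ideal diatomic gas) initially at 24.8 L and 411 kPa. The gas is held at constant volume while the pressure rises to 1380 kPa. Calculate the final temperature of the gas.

T₁ = P₁V₁/(nR) = 411×24.8/(4.21×8.314) = 291 K.
Isochoric: V stays 24.8 L; P/T = const ⇒ T₂ = 978 K, P₂ = 1380 kPa.

978 K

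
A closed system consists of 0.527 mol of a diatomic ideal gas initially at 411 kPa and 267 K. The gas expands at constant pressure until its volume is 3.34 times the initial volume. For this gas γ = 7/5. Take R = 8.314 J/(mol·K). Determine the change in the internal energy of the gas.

6840 J

V₁ = nRT₁/P₁ = 0.527×8.314×267/411 = 2.85 L.
Isobaric: P stays 411 kPa; V/T = const ⇒ T₂ = 892 K, V₂ = 9.51 L.
For an ideal gas ΔU = nCvΔT with Cv = (5/2)R = 20.8 J/(mol·K).
ΔU = 0.527×20.8×(892−267) = 6840 J.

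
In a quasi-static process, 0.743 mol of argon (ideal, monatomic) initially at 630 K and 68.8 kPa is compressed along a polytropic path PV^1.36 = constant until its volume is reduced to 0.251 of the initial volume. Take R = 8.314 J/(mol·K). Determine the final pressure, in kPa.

V₁ = nRT₁/P₁ = 0.743×8.314×630/68.8 = 56.6 L.
Polytropic n=1.36: T₂ = T₁(V₁/V₂)^(n−1) = 630×(3.98)^0.36 = 1040 K; P₂ = P₁(V₁/V₂)^n = 451 kPa.

451 kPa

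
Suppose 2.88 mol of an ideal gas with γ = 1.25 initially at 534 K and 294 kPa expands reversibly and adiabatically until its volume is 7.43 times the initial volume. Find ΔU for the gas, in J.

V₁ = nRT₁/P₁ = 2.88×8.314×534/294 = 43.5 L.
Adiabatic: TV^(γ−1) = const ⇒ T₂ = 534×(0.135)^0.250 = 323 K; PV^γ = const ⇒ P₂ = 24.0 kPa.
For an ideal gas ΔU = nCvΔT with Cv = R/(γ−1) = 33.3 J/(mol·K).
ΔU = 2.88×33.3×(323−534) = -20200 J.

-20200 J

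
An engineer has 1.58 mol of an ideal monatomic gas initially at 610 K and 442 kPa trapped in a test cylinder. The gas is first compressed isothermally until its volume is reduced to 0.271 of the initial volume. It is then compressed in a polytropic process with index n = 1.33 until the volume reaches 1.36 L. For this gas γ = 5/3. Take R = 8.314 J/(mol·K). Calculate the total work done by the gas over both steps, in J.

-23300 J

V₁ = nRT₁/P₁ = 1.58×8.314×610/442 = 18.1 L.
Step 1 — Isothermal: T stays 610 K; PV = const ⇒ V₂ = 4.91 L, P₂ = 1630 kPa.
ΔU = 0 (ideal gas, T constant).
W = nRT ln(V₂/V₁) = 1.58×8.314×610×ln(0.271) = -10500 J.
Q = ΔU + W = -10500 J.
State after step 1: P = 1630 kPa, V = 4.91 L, T = 610 K.
Step 2 — Polytropic n=1.33: T₂ = T₁(V₁/V₂)^(n−1) = 610×(3.61)^0.33 = 932 K; P₂ = P₁(V₁/V₂)^n = 9000 kPa.
W = (P₁V₁−P₂V₂)/(n−1) = (1630×4.91−9000×1.36)/0.33 = -12800 J.
ΔU = nCvΔT = 1.58×12.5×(932−610) = 6340 J.
Q = ΔU + W = -6470 J.
Net over both steps: W = -23300 J, Q = -16900 J, ΔU = 6340 J.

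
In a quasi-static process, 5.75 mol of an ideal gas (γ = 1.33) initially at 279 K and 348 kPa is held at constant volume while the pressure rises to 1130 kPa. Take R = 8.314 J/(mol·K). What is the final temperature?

906 K

V₁ = nRT₁/P₁ = 5.75×8.314×279/348 = 38.3 L.
Isochoric: V stays 38.3 L; P/T = const ⇒ T₂ = 906 K, P₂ = 1130 kPa.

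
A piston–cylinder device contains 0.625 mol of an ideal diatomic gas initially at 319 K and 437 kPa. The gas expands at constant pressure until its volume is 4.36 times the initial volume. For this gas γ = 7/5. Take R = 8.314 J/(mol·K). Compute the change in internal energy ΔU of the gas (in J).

13900 J

V₁ = nRT₁/P₁ = 0.625×8.314×319/437 = 3.79 L.
Isobaric: P stays 437 kPa; V/T = const ⇒ T₂ = 1390 K, V₂ = 16.5 L.
For an ideal gas ΔU = nCvΔT with Cv = (5/2)R = 20.8 J/(mol·K).
ΔU = 0.625×20.8×(1390−319) = 13900 J.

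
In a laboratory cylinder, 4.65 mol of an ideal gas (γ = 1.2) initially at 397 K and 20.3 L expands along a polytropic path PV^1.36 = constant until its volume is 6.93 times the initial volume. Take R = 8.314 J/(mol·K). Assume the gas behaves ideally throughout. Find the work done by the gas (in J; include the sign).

P₁ = nRT₁/V₁ = 4.65×8.314×397/20.3 = 756 kPa.
Polytropic n=1.36: T₂ = T₁(V₁/V₂)^(n−1) = 397×(0.144)^0.36 = 198 K; P₂ = P₁(V₁/V₂)^n = 54.3 kPa.
W = (P₁V₁−P₂V₂)/(n−1) = (756×20.3−54.3×141)/0.36 = 21400 J.

21400 J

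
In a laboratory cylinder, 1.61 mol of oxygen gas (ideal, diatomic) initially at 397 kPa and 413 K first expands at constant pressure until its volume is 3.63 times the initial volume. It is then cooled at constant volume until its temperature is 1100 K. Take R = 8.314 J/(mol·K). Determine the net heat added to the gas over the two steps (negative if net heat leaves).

V₁ = nRT₁/P₁ = 1.61×8.314×413/397 = 13.9 L.
Step 1 — Isobaric: P stays 397 kPa; V/T = const ⇒ T₂ = 1500 K, V₂ = 50.5 L.
W = PΔV = 397×(50.5−13.9) kPa·L = 14500 J.
ΔU = nCvΔT = 1.61×20.8×(1500−413) = 36300 J.
Q = ΔU + W = nCpΔT = 50900 J.
State after step 1: P = 397 kPa, V = 50.5 L, T = 1500 K.
Step 2 — Isochoric: V stays 50.5 L; P/T = const ⇒ T₂ = 1100 K, P₂ = 291 kPa.
W = 0 (no volume change).
ΔU = nCvΔT = 1.61×20.8×(1100−1500) = -13400 J.
Q = ΔU = -13400 J.
Net over both steps: W = 14500 J, Q = 37500 J, ΔU = 23000 J.

37500 J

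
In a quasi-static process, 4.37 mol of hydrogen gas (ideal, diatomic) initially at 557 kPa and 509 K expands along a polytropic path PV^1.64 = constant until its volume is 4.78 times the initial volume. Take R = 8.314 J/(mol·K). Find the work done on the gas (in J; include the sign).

V₁ = nRT₁/P₁ = 4.37×8.314×509/557 = 33.2 L.
Polytropic n=1.64: T₂ = T₁(V₁/V₂)^(n−1) = 509×(0.209)^0.64 = 187 K; P₂ = P₁(V₁/V₂)^n = 42.8 kPa.
W = (P₁V₁−P₂V₂)/(n−1) = (557×33.2−42.8×159)/0.64 = 18300 J.
Work done on the gas = −W_by = -18300 J.

-18300 J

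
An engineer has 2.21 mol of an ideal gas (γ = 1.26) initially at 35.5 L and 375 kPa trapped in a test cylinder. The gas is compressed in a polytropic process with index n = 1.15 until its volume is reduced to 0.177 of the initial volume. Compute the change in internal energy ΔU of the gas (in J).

15200 J

T₁ = P₁V₁/(nR) = 375×35.5/(2.21×8.314) = 725 K.
Polytropic n=1.15: T₂ = T₁(V₁/V₂)^(n−1) = 725×(5.65)^0.15 = 939 K; P₂ = P₁(V₁/V₂)^n = 2750 kPa.
For an ideal gas ΔU = nCvΔT with Cv = R/(γ−1) = 32.0 J/(mol·K).
ΔU = 2.21×32.0×(939−725) = 15200 J.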